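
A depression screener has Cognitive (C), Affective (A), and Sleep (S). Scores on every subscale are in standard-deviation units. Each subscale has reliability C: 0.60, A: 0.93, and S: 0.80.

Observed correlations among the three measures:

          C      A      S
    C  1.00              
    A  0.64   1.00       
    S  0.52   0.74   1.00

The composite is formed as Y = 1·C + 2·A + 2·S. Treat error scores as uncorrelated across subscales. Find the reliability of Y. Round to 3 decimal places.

Var(Y) = 1 + 2² + 2² + 2·[2·0.64 + 2·0.52 + 4·0.74] = 9 + 10.56 = 19.56.
Because errors are independent across components, Cov(Tᵢ,Tⱼ) = Cov(Xᵢ,Xⱼ); the off-diagonal part of the true-score variance is the same as above.
True-score variance = [0.60 + 2²·0.93 + 2²·0.80] + 10.56 = 7.52 + 10.56 = 18.08.
Reliability = 18.08 / 19.56 = 0.924.

0.924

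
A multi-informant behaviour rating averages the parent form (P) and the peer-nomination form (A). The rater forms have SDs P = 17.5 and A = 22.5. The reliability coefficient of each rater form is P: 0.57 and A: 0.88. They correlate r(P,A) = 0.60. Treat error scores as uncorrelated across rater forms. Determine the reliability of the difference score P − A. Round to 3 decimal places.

Var(P−A) = 17.5² + 22.5² − 2·17.5·22.5·0.60 = 812.5 − 472.5 = 340.
Under uncorrelated errors the observed covariances equal the true-score covariances, so only the own-variance terms attenuate.
True-score variance = [17.5²·0.57 + 22.5²·0.88] − 472.5 = 620.062 − 472.5 = 147.562.
Reliability = 147.562 / 340 = 0.434.

0.434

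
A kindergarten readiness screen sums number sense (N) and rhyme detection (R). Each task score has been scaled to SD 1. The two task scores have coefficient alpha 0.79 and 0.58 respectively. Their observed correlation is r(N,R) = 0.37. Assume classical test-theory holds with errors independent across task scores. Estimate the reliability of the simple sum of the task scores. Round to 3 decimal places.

Var(N+R) = 2 + 2·[0.37] = 2 + 0.74 = 2.74.
With uncorrelated errors the cross-covariances are all true-score covariance, so they carry over unchanged; only the diagonal terms shrink to ρᵢσᵢ².
True-score variance = [0.79 + 0.58] + 0.74 = 1.37 + 0.74 = 2.11.
Reliability = 2.11 / 2.74 = 0.770.

0.770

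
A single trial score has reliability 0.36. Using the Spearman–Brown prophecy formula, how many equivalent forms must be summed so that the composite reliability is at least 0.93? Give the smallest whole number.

k ≥ ρ*(1−ρ₁)/(ρ₁(1−ρ*)) = 0.93·0.64 / (0.36·0.07) = 23.619.
Smallest integer k = 24.

24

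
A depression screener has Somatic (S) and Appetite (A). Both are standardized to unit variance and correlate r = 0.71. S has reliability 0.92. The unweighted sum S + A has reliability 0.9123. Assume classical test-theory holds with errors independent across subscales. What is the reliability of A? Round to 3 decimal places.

Var(S+A) = 2 + 2·0.71 = 3.420.
True-score variance = ρ_S + ρ_A + 2·0.71, so 0.9123 = (0.92 + ρ_A + 1.42) / 3.420.
ρ_A = 0.9123·3.420 − 0.92 − 1.42 = 0.780.

0.780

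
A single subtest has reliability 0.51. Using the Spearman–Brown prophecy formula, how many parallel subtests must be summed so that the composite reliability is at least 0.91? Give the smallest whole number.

k ≥ ρ*(1−ρ₁)/(ρ₁(1−ρ*)) = 0.91·0.49 / (0.51·0.09) = 9.715.
Smallest integer k = 10.

10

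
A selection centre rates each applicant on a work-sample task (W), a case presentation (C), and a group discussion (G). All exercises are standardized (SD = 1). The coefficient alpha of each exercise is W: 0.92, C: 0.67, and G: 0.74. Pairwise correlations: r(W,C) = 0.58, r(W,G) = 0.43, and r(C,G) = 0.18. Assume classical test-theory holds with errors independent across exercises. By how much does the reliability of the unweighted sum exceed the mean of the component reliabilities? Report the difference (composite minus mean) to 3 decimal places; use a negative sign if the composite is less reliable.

Var(sum) = 3 + 2.38 = 5.38; true-score variance = 2.33 + 2.38 = 4.71; composite reliability = 0.8755.
Mean component reliability = 0.7767.
Difference = 0.8755 − 0.7767 = 0.099.

0.099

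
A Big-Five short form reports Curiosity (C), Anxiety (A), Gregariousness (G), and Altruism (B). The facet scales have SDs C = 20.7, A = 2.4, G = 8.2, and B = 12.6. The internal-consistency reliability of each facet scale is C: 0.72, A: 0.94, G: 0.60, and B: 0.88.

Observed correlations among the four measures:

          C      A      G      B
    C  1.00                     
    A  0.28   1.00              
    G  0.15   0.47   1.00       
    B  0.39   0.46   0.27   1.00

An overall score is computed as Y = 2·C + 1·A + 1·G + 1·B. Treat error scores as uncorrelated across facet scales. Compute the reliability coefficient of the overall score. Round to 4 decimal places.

0.7986

Var(Y) = 2²·20.7² + 2.4² + 8.2² + 12.6² + 2·[2·20.7·2.4·0.28 + 2·20.7·8.2·0.15 + 2·20.7·12.6·0.39 + 2.4·8.2·0.47 + 2.4·12.6·0.46 + 8.2·12.6·0.27] = 1945.72 + 666.478 = 2612.2.
Because errors are independent across components, Cov(Tᵢ,Tⱼ) = Cov(Xᵢ,Xⱼ); the off-diagonal part of the true-score variance is the same as above.
True-score variance = [2²·20.7²·0.72 + 2.4²·0.94 + 8.2²·0.60 + 12.6²·0.88] + 666.478 = 1419.52 + 666.478 = 2086.
Reliability = 2086 / 2612.2 = 0.7986.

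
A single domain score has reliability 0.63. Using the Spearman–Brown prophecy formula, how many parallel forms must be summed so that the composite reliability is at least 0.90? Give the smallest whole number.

k ≥ ρ*(1−ρ₁)/(ρ₁(1−ρ*)) = 0.90·0.37 / (0.63·0.10) = 5.286.
Smallest integer k = 6.

6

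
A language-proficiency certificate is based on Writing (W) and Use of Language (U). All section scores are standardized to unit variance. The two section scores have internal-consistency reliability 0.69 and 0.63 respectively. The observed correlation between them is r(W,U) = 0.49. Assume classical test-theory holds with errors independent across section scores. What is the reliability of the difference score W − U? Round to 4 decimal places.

0.3333

Var(W−U) = 1 + 1 − 2·0.49 = 2 − 0.98 = 1.02.
Because errors are independent across components, Cov(Tᵢ,Tⱼ) = Cov(Xᵢ,Xⱼ); the off-diagonal part of the true-score variance is the same as above.
True-score variance = [0.69 + 0.63] − 0.98 = 1.32 − 0.98 = 0.34.
Reliability = 0.34 / 1.02 = 0.3333.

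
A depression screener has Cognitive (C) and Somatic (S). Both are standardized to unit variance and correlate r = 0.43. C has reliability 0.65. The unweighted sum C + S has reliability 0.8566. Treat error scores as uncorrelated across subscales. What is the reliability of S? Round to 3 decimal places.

Var(C+S) = 2 + 2·0.43 = 2.860.
True-score variance = ρ_C + ρ_S + 2·0.43, so 0.8566 = (0.65 + ρ_S + 0.86) / 2.860.
ρ_S = 0.8566·2.860 − 0.65 − 0.86 = 0.940.

0.940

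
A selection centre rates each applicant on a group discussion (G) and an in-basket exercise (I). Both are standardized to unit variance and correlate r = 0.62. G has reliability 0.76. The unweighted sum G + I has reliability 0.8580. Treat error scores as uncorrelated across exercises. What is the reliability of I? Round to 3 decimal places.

0.780

Var(G+I) = 2 + 2·0.62 = 3.240.
True-score variance = ρ_G + ρ_I + 2·0.62, so 0.8580 = (0.76 + ρ_I + 1.24) / 3.240.
ρ_I = 0.8580·3.240 − 0.76 − 1.24 = 0.780.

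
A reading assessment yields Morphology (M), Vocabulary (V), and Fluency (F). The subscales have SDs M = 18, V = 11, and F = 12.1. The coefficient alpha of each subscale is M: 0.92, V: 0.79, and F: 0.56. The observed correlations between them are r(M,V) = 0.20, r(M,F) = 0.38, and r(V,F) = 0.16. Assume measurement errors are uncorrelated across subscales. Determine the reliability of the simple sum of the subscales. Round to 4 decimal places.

Var(M+V+F) = 18² + 11² + 12.1² + 2·[18·11·0.20 + 18·12.1·0.38 + 11·12.1·0.16] = 591.41 + 287.32 = 878.73.
With uncorrelated errors the cross-covariances are all true-score covariance, so they carry over unchanged; only the diagonal terms shrink to ρᵢσᵢ².
True-score variance = [18²·0.92 + 11²·0.79 + 12.1²·0.56] + 287.32 = 475.66 + 287.32 = 762.98.
Reliability = 762.98 / 878.73 = 0.8683.

0.8683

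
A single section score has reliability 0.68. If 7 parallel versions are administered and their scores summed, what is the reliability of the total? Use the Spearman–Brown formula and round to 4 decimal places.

ρ_k = kρ / (1 + (k−1)ρ) = 7·0.68 / (1 + 6·0.68) = 4.760 / 5.080 = 0.9370.

0.9370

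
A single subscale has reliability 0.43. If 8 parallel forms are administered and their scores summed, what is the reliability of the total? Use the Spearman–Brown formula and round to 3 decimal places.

ρ_k = kρ / (1 + (k−1)ρ) = 8·0.43 / (1 + 7·0.43) = 3.440 / 4.010 = 0.858.

0.858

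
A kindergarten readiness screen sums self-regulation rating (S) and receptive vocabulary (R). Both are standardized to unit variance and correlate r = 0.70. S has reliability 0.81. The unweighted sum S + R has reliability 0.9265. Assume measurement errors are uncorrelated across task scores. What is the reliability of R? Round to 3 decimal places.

0.940

Var(S+R) = 2 + 2·0.70 = 3.400.
True-score variance = ρ_S + ρ_R + 2·0.70, so 0.9265 = (0.81 + ρ_R + 1.40) / 3.400.
ρ_R = 0.9265·3.400 − 0.81 − 1.40 = 0.940.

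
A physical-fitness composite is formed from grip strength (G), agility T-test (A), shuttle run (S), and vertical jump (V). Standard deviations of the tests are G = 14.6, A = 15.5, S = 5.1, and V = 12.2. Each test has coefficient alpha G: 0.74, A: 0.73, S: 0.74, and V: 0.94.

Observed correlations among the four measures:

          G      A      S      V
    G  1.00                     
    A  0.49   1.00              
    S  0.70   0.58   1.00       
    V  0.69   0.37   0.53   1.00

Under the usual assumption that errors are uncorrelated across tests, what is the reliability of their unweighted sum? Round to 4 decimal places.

0.9092

Var(G+A+S+V) = 14.6² + 15.5² + 5.1² + 12.2² + 2·[14.6·15.5·0.49 + 14.6·5.1·0.70 + 14.6·12.2·0.69 + 15.5·5.1·0.58 + 15.5·12.2·0.37 + 5.1·12.2·0.53] = 628.26 + 869.409 = 1497.67.
Because errors are independent across components, Cov(Tᵢ,Tⱼ) = Cov(Xᵢ,Xⱼ); the off-diagonal part of the true-score variance is the same as above.
True-score variance = [14.6²·0.74 + 15.5²·0.73 + 5.1²·0.74 + 12.2²·0.94] + 869.409 = 492.278 + 869.409 = 1361.69.
Reliability = 1361.69 / 1497.67 = 0.9092.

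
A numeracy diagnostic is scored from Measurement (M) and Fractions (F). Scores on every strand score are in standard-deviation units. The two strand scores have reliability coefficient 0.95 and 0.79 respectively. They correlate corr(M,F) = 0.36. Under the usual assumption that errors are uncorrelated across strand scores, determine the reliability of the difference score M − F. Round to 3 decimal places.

0.797

Var(M−F) = 1 + 1 − 2·0.36 = 2 − 0.72 = 1.28.
Because errors are independent across components, Cov(Tᵢ,Tⱼ) = Cov(Xᵢ,Xⱼ); the off-diagonal part of the true-score variance is the same as above.
True-score variance = [0.95 + 0.79] − 0.72 = 1.74 − 0.72 = 1.02.
Reliability = 1.02 / 1.28 = 0.797.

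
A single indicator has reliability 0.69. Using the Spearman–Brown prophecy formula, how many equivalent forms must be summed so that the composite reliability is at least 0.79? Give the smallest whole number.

k ≥ ρ*(1−ρ₁)/(ρ₁(1−ρ*)) = 0.79·0.31 / (0.69·0.21) = 1.690.
Smallest integer k = 2.

2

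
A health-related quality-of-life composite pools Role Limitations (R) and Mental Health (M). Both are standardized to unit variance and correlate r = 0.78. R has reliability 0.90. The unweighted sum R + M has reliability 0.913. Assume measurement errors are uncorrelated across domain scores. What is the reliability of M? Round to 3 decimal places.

Var(R+M) = 2 + 2·0.78 = 3.560.
True-score variance = ρ_R + ρ_M + 2·0.78, so 0.913 = (0.90 + ρ_M + 1.56) / 3.560.
ρ_M = 0.913·3.560 − 0.90 − 1.56 = 0.790.

0.790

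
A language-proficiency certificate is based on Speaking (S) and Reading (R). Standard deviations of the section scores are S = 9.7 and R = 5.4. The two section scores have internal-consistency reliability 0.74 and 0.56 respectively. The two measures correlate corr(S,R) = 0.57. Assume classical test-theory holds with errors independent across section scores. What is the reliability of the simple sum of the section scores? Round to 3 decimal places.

Var(S+R) = 9.7² + 5.4² + 2·[9.7·5.4·0.57] = 123.25 + 59.7132 = 182.963.
With uncorrelated errors the cross-covariances are all true-score covariance, so they carry over unchanged; only the diagonal terms shrink to ρᵢσᵢ².
True-score variance = [9.7²·0.74 + 5.4²·0.56] + 59.7132 = 85.9562 + 59.7132 = 145.669.
Reliability = 145.669 / 182.963 = 0.796.

0.796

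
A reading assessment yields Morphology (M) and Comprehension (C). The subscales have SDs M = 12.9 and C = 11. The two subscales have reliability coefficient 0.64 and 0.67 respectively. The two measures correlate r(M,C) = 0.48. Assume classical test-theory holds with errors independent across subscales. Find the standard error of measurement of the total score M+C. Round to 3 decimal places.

Var(total) = 287.41 + 136.224 = 423.634.
True-score variance = 187.572 + 136.224 = 323.796, so reliability = 0.7643.
Error variance = 423.634 − 323.796 = 99.8376; SEM = √99.8376 = 9.992.

9.992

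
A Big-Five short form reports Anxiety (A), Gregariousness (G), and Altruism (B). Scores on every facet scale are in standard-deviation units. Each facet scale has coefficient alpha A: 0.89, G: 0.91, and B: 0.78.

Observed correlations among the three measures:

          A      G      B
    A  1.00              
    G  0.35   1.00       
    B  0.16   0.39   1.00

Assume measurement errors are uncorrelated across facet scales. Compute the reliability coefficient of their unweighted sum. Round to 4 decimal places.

Var(A+G+B) = 3 + 2·[0.35 + 0.16 + 0.39] = 3 + 1.8 = 4.8.
Because errors are independent across components, Cov(Tᵢ,Tⱼ) = Cov(Xᵢ,Xⱼ); the off-diagonal part of the true-score variance is the same as above.
True-score variance = [0.89 + 0.91 + 0.78] + 1.8 = 2.58 + 1.8 = 4.38.
Reliability = 4.38 / 4.8 = 0.9125.

0.9125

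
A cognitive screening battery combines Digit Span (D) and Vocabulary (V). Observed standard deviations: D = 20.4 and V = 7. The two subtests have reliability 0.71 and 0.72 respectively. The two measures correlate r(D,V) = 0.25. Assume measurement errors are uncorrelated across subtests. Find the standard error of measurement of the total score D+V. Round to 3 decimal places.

11.593

Var(total) = 465.16 + 71.4 = 536.56.
True-score variance = 330.754 + 71.4 = 402.154, so reliability = 0.7495.
Error variance = 536.56 − 402.154 = 134.406; SEM = √134.406 = 11.593.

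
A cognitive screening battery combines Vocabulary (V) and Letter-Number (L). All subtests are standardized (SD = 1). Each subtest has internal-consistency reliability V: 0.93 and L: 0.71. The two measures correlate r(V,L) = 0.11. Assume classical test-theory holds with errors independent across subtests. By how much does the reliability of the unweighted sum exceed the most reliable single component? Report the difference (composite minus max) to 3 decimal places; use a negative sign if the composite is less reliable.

Var(sum) = 2 + 0.22 = 2.22; true-score variance = 1.64 + 0.22 = 1.86; composite reliability = 0.8378.
Max component reliability = 0.9300.
Difference = 0.8378 − 0.9300 = -0.092.

-0.092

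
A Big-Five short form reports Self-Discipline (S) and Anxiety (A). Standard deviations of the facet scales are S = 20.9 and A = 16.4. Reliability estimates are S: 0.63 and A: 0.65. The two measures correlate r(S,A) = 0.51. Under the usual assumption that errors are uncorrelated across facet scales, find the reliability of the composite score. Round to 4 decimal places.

Var(S+A) = 20.9² + 16.4² + 2·[20.9·16.4·0.51] = 705.77 + 349.615 = 1055.39.
Under uncorrelated errors the observed covariances equal the true-score covariances, so only the own-variance terms attenuate.
True-score variance = [20.9²·0.63 + 16.4²·0.65] + 349.615 = 450.014 + 349.615 = 799.629.
Reliability = 799.629 / 1055.39 = 0.7577.

0.7577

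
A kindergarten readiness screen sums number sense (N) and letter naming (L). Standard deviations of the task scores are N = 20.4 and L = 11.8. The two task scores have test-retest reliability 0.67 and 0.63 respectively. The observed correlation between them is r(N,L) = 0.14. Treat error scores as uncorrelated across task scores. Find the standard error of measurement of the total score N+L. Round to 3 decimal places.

Var(total) = 555.4 + 67.4016 = 622.802.
True-score variance = 366.548 + 67.4016 = 433.95, so reliability = 0.6968.
Error variance = 622.802 − 433.95 = 188.852; SEM = √188.852 = 13.742.

13.742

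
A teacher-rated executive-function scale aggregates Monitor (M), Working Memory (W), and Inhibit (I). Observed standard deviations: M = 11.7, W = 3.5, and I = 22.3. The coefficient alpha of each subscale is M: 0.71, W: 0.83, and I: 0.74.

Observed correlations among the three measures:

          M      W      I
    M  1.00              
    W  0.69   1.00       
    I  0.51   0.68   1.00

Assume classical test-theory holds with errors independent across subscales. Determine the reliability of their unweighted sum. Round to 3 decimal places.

Var(M+W+I) = 11.7² + 3.5² + 22.3² + 2·[11.7·3.5·0.69 + 11.7·22.3·0.51 + 3.5·22.3·0.68] = 646.43 + 428.787 = 1075.22.
Because errors are independent across components, Cov(Tᵢ,Tⱼ) = Cov(Xᵢ,Xⱼ); the off-diagonal part of the true-score variance is the same as above.
True-score variance = [11.7²·0.71 + 3.5²·0.83 + 22.3²·0.74] + 428.787 = 475.354 + 428.787 = 904.141.
Reliability = 904.141 / 1075.22 = 0.841.

0.841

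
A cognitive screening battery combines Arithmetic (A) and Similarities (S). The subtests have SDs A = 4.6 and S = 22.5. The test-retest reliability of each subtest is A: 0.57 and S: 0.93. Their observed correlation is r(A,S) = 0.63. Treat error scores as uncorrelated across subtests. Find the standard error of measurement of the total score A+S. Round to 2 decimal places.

Var(total) = 527.41 + 130.41 = 657.82.
True-score variance = 482.874 + 130.41 = 613.284, so reliability = 0.9323.
Error variance = 657.82 − 613.284 = 44.5363; SEM = √44.5363 = 6.67.

6.67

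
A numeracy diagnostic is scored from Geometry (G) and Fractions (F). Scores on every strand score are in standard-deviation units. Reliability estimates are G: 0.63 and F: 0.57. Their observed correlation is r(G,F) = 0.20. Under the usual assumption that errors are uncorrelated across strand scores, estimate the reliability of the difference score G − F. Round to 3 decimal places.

0.500

Var(G−F) = 1 + 1 − 2·0.20 = 2 − 0.4 = 1.6.
With uncorrelated errors the cross-covariances are all true-score covariance, so they carry over unchanged; only the diagonal terms shrink to ρᵢσᵢ².
True-score variance = [0.63 + 0.57] − 0.4 = 1.2 − 0.4 = 0.8.
Reliability = 0.8 / 1.6 = 0.500.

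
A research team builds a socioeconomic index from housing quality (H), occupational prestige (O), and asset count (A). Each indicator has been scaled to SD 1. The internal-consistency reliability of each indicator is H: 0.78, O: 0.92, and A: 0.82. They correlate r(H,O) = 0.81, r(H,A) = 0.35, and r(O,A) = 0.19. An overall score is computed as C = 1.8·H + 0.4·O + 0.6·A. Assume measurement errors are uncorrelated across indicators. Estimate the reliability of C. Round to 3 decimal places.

Var(C) = 1.8² + 0.4² + 0.6² + 2·[0.72·0.81 + 1.08·0.35 + 0.24·0.19] = 3.76 + 2.0136 = 5.7736.
Under uncorrelated errors the observed covariances equal the true-score covariances, so only the own-variance terms attenuate.
True-score variance = [1.8²·0.78 + 0.4²·0.92 + 0.6²·0.82] + 2.0136 = 2.9696 + 2.0136 = 4.9832.
Reliability = 4.9832 / 5.7736 = 0.863.

0.863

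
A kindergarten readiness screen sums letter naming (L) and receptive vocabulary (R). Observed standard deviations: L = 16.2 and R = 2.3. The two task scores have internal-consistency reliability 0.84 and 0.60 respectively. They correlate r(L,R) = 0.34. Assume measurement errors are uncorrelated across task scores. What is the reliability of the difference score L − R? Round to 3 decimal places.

0.818

Var(L−R) = 16.2² + 2.3² − 2·16.2·2.3·0.34 = 267.73 − 25.3368 = 242.393.
Under uncorrelated errors the observed covariances equal the true-score covariances, so only the own-variance terms attenuate.
True-score variance = [16.2²·0.84 + 2.3²·0.60] − 25.3368 = 223.624 − 25.3368 = 198.287.
Reliability = 198.287 / 242.393 = 0.818.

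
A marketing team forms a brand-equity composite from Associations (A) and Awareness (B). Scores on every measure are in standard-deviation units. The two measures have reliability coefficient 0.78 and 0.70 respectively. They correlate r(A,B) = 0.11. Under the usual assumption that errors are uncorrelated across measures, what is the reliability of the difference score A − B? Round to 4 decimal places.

Var(A−B) = 1 + 1 − 2·0.11 = 2 − 0.22 = 1.78.
With uncorrelated errors the cross-covariances are all true-score covariance, so they carry over unchanged; only the diagonal terms shrink to ρᵢσᵢ².
True-score variance = [0.78 + 0.70] − 0.22 = 1.48 − 0.22 = 1.26.
Reliability = 1.26 / 1.78 = 0.7079.

0.7079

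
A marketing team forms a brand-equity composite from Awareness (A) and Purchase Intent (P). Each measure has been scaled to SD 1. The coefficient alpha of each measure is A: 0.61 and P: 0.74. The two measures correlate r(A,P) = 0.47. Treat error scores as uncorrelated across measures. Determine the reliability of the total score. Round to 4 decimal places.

Var(A+P) = 2 + 2·[0.47] = 2 + 0.94 = 2.94.
Because errors are independent across components, Cov(Tᵢ,Tⱼ) = Cov(Xᵢ,Xⱼ); the off-diagonal part of the true-score variance is the same as above.
True-score variance = [0.61 + 0.74] + 0.94 = 1.35 + 0.94 = 2.29.
Reliability = 2.29 / 2.94 = 0.7789.

0.7789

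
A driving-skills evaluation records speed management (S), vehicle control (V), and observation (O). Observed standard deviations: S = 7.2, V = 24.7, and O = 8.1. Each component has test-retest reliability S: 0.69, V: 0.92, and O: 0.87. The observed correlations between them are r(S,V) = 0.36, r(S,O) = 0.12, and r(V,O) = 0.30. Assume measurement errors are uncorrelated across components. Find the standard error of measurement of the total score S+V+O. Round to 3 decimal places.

8.568

Var(total) = 727.54 + 262.084 = 989.624.
True-score variance = 654.133 + 262.084 = 916.217, so reliability = 0.9258.
Error variance = 989.624 − 916.217 = 73.4069; SEM = √73.4069 = 8.568.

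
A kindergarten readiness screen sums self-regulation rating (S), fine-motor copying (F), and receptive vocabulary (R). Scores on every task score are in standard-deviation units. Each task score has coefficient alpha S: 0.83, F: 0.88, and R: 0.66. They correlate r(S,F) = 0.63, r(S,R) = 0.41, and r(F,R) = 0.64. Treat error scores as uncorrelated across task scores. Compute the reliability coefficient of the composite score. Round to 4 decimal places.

Var(S+F+R) = 3 + 2·[0.63 + 0.41 + 0.64] = 3 + 3.36 = 6.36.
Because errors are independent across components, Cov(Tᵢ,Tⱼ) = Cov(Xᵢ,Xⱼ); the off-diagonal part of the true-score variance is the same as above.
True-score variance = [0.83 + 0.88 + 0.66] + 3.36 = 2.37 + 3.36 = 5.73.
Reliability = 5.73 / 6.36 = 0.9009.

0.9009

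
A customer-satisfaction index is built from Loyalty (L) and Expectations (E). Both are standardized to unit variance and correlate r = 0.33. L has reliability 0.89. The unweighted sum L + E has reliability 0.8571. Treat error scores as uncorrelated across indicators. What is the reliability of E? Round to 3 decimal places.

0.730

Var(L+E) = 2 + 2·0.33 = 2.660.
True-score variance = ρ_L + ρ_E + 2·0.33, so 0.8571 = (0.89 + ρ_E + 0.66) / 2.660.
ρ_E = 0.8571·2.660 − 0.89 − 0.66 = 0.730.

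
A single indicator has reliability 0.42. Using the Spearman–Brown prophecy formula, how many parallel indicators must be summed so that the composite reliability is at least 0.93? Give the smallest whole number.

k ≥ ρ*(1−ρ₁)/(ρ₁(1−ρ*)) = 0.93·0.58 / (0.42·0.07) = 18.347.
Smallest integer k = 19.

19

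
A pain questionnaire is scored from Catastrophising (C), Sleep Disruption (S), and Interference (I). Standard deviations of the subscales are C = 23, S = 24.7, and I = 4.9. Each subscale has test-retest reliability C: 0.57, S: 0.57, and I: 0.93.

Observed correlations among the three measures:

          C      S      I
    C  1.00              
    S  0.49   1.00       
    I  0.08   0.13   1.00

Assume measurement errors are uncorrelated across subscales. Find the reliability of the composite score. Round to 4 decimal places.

0.7222

Var(C+S+I) = 23² + 24.7² + 4.9² + 2·[23·24.7·0.49 + 23·4.9·0.08 + 24.7·4.9·0.13] = 1163.1 + 606.238 = 1769.34.
Because errors are independent across components, Cov(Tᵢ,Tⱼ) = Cov(Xᵢ,Xⱼ); the off-diagonal part of the true-score variance is the same as above.
True-score variance = [23²·0.57 + 24.7²·0.57 + 4.9²·0.93] + 606.238 = 671.611 + 606.238 = 1277.85.
Reliability = 1277.85 / 1769.34 = 0.7222.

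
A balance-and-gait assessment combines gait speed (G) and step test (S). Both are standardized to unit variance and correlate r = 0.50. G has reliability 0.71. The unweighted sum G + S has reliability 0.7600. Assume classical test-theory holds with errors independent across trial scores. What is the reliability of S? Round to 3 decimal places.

Var(G+S) = 2 + 2·0.50 = 3.000.
True-score variance = ρ_G + ρ_S + 2·0.50, so 0.7600 = (0.71 + ρ_S + 1.00) / 3.000.
ρ_S = 0.7600·3.000 − 0.71 − 1.00 = 0.570.

0.570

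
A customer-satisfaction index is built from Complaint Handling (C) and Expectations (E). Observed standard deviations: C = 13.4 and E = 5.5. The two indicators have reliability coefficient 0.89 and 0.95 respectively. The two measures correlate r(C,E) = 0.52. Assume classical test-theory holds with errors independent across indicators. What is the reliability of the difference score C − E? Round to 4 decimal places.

0.8403

Var(C−E) = 13.4² + 5.5² − 2·13.4·5.5·0.52 = 209.81 − 76.648 = 133.162.
With uncorrelated errors the cross-covariances are all true-score covariance, so they carry over unchanged; only the diagonal terms shrink to ρᵢσᵢ².
True-score variance = [13.4²·0.89 + 5.5²·0.95] − 76.648 = 188.546 − 76.648 = 111.898.
Reliability = 111.898 / 133.162 = 0.8403.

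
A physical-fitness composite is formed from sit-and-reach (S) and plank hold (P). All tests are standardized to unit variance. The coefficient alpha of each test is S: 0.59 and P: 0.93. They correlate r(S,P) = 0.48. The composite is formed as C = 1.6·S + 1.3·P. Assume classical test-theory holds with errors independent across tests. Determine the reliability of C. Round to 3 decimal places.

Var(C) = 1.6² + 1.3² + 2·[2.08·0.48] = 4.25 + 1.9968 = 6.2468.
Because errors are independent across components, Cov(Tᵢ,Tⱼ) = Cov(Xᵢ,Xⱼ); the off-diagonal part of the true-score variance is the same as above.
True-score variance = [1.6²·0.59 + 1.3²·0.93] + 1.9968 = 3.0821 + 1.9968 = 5.0789.
Reliability = 5.0789 / 6.2468 = 0.813.

0.813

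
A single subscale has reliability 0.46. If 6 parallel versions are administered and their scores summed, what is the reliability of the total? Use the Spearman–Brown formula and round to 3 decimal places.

ρ_k = kρ / (1 + (k−1)ρ) = 6·0.46 / (1 + 5·0.46) = 2.760 / 3.300 = 0.836.

0.836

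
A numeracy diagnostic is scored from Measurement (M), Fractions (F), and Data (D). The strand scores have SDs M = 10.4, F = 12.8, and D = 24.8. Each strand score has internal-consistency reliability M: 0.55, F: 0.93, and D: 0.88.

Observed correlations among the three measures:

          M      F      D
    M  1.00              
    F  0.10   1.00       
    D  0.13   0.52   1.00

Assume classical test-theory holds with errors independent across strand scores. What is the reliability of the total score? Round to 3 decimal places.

0.898

Var(M+F+D) = 10.4² + 12.8² + 24.8² + 2·[10.4·12.8·0.10 + 10.4·24.8·0.13 + 12.8·24.8·0.52] = 887.04 + 423.821 = 1310.86.
With uncorrelated errors the cross-covariances are all true-score covariance, so they carry over unchanged; only the diagonal terms shrink to ρᵢσᵢ².
True-score variance = [10.4²·0.55 + 12.8²·0.93 + 24.8²·0.88] + 423.821 = 753.094 + 423.821 = 1176.92.
Reliability = 1176.92 / 1310.86 = 0.898.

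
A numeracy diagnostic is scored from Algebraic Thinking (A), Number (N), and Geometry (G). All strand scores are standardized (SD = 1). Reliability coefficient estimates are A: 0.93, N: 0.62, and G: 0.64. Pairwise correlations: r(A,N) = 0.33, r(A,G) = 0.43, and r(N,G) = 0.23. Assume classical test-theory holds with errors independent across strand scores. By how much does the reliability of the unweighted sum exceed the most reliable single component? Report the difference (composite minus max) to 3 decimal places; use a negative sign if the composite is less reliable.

Var(sum) = 3 + 1.98 = 4.98; true-score variance = 2.19 + 1.98 = 4.17; composite reliability = 0.8373.
Max component reliability = 0.9300.
Difference = 0.8373 − 0.9300 = -0.093.

-0.093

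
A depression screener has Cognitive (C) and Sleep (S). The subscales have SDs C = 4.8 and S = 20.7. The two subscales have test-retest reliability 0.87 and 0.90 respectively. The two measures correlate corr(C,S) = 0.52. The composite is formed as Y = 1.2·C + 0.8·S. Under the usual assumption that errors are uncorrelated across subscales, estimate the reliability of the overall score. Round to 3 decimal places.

0.922

Var(Y) = 1.2²·4.8² + 0.8²·20.7² + 2·[0.96·4.8·20.7·0.52] = 307.411 + 99.201 = 406.612.
With uncorrelated errors the cross-covariances are all true-score covariance, so they carry over unchanged; only the diagonal terms shrink to ρᵢσᵢ².
True-score variance = [1.2²·4.8²·0.87 + 0.8²·20.7²·0.90] + 99.201 = 275.675 + 99.201 = 374.876.
Reliability = 374.876 / 406.612 = 0.922.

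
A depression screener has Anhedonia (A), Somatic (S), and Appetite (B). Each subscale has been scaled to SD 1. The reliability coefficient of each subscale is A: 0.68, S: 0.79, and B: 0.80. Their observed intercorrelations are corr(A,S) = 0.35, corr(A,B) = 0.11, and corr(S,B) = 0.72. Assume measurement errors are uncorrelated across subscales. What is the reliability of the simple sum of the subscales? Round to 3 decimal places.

Var(A+S+B) = 3 + 2·[0.35 + 0.11 + 0.72] = 3 + 2.36 = 5.36.
Under uncorrelated errors the observed covariances equal the true-score covariances, so only the own-variance terms attenuate.
True-score variance = [0.68 + 0.79 + 0.80] + 2.36 = 2.27 + 2.36 = 4.63.
Reliability = 4.63 / 5.36 = 0.864.

0.864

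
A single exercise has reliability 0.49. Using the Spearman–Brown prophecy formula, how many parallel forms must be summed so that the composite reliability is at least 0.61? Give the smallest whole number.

2

k ≥ ρ*(1−ρ₁)/(ρ₁(1−ρ*)) = 0.61·0.51 / (0.49·0.39) = 1.628.
Smallest integer k = 2.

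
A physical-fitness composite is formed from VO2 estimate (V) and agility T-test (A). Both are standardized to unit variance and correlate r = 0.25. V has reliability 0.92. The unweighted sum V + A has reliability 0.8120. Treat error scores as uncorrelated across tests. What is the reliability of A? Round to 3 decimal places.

Var(V+A) = 2 + 2·0.25 = 2.500.
True-score variance = ρ_V + ρ_A + 2·0.25, so 0.8120 = (0.92 + ρ_A + 0.50) / 2.500.
ρ_A = 0.8120·2.500 − 0.92 − 0.50 = 0.610.

0.610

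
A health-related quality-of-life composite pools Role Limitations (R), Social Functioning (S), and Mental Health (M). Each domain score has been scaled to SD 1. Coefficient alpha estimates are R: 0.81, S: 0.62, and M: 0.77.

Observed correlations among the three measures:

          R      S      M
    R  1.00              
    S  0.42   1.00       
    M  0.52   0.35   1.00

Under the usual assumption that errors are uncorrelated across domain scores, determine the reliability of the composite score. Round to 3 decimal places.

Var(R+S+M) = 3 + 2·[0.42 + 0.52 + 0.35] = 3 + 2.58 = 5.58.
With uncorrelated errors the cross-covariances are all true-score covariance, so they carry over unchanged; only the diagonal terms shrink to ρᵢσᵢ².
True-score variance = [0.81 + 0.62 + 0.77] + 2.58 = 2.2 + 2.58 = 4.78.
Reliability = 4.78 / 5.58 = 0.857.

0.857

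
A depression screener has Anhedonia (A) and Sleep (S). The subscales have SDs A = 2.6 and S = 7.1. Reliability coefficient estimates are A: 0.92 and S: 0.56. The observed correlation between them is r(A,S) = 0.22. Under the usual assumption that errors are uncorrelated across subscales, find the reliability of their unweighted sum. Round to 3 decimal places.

Var(A+S) = 2.6² + 7.1² + 2·[2.6·7.1·0.22] = 57.17 + 8.1224 = 65.2924.
With uncorrelated errors the cross-covariances are all true-score covariance, so they carry over unchanged; only the diagonal terms shrink to ρᵢσᵢ².
True-score variance = [2.6²·0.92 + 7.1²·0.56] + 8.1224 = 34.4488 + 8.1224 = 42.5712.
Reliability = 42.5712 / 65.2924 = 0.652.

0.652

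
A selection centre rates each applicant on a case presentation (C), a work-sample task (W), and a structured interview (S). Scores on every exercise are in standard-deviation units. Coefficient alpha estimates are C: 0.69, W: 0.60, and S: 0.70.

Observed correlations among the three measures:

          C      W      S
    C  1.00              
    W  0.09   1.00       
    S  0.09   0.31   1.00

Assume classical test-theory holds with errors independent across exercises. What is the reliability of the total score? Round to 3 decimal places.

Var(C+W+S) = 3 + 2·[0.09 + 0.09 + 0.31] = 3 + 0.98 = 3.98.
Under uncorrelated errors the observed covariances equal the true-score covariances, so only the own-variance terms attenuate.
True-score variance = [0.69 + 0.60 + 0.70] + 0.98 = 1.99 + 0.98 = 2.97.
Reliability = 2.97 / 3.98 = 0.746.

0.746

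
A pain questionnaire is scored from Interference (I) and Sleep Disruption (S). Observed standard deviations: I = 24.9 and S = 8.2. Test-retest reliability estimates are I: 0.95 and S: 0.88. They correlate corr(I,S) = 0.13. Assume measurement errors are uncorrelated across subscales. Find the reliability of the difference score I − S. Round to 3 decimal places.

0.938

Var(I−S) = 24.9² + 8.2² − 2·24.9·8.2·0.13 = 687.25 − 53.0868 = 634.163.
With uncorrelated errors the cross-covariances are all true-score covariance, so they carry over unchanged; only the diagonal terms shrink to ρᵢσᵢ².
True-score variance = [24.9²·0.95 + 8.2²·0.88] − 53.0868 = 648.181 − 53.0868 = 595.094.
Reliability = 595.094 / 634.163 = 0.938.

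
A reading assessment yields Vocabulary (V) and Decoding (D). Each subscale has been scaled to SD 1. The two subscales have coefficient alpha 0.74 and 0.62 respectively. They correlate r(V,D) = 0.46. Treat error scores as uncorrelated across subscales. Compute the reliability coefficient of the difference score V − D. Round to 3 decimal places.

0.407

Var(V−D) = 1 + 1 − 2·0.46 = 2 − 0.92 = 1.08.
With uncorrelated errors the cross-covariances are all true-score covariance, so they carry over unchanged; only the diagonal terms shrink to ρᵢσᵢ².
True-score variance = [0.74 + 0.62] − 0.92 = 1.36 − 0.92 = 0.44.
Reliability = 0.44 / 1.08 = 0.407.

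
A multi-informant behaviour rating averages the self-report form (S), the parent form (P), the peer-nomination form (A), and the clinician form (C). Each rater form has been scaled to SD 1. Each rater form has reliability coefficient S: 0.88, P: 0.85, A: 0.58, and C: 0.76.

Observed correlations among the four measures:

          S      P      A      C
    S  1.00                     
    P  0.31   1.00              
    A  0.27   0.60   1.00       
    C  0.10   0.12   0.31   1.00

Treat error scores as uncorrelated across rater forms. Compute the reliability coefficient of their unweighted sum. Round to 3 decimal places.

Var(S+P+A+C) = 4 + 2·[0.31 + 0.27 + 0.10 + 0.60 + 0.12 + 0.31] = 4 + 3.42 = 7.42.
With uncorrelated errors the cross-covariances are all true-score covariance, so they carry over unchanged; only the diagonal terms shrink to ρᵢσᵢ².
True-score variance = [0.88 + 0.85 + 0.58 + 0.76] + 3.42 = 3.07 + 3.42 = 6.49.
Reliability = 6.49 / 7.42 = 0.875.

0.875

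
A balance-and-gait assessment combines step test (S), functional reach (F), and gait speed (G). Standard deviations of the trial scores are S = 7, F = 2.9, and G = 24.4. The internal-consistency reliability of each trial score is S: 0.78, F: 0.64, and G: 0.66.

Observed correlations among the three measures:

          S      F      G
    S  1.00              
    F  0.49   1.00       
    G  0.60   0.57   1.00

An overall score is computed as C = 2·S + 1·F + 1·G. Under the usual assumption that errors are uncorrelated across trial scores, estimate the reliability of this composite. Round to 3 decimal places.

Var(C) = 2²·7² + 2.9² + 24.4² + 2·[2·7·2.9·0.49 + 2·7·24.4·0.60 + 2.9·24.4·0.57] = 799.77 + 530.374 = 1330.14.
Because errors are independent across components, Cov(Tᵢ,Tⱼ) = Cov(Xᵢ,Xⱼ); the off-diagonal part of the true-score variance is the same as above.
True-score variance = [2²·7²·0.78 + 2.9²·0.64 + 24.4²·0.66] + 530.374 = 551.2 + 530.374 = 1081.57.
Reliability = 1081.57 / 1330.14 = 0.813.

0.813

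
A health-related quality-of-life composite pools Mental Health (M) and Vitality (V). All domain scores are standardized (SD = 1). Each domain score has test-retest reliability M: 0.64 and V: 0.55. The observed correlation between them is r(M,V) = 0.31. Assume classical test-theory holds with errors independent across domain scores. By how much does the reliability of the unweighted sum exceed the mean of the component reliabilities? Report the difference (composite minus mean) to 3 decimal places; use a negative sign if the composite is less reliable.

Var(sum) = 2 + 0.62 = 2.62; true-score variance = 1.19 + 0.62 = 1.81; composite reliability = 0.6908.
Mean component reliability = 0.5950.
Difference = 0.6908 − 0.5950 = 0.096.

0.096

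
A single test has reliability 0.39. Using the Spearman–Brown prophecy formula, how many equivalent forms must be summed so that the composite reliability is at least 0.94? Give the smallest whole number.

25

k ≥ ρ*(1−ρ₁)/(ρ₁(1−ρ*)) = 0.94·0.61 / (0.39·0.06) = 24.504.
Smallest integer k = 25.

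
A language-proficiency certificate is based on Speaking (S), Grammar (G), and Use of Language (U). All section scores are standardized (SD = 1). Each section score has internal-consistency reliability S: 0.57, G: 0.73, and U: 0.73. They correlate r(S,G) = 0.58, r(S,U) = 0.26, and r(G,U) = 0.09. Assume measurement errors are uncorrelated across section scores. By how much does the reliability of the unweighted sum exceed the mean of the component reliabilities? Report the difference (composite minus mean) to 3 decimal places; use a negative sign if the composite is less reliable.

Var(sum) = 3 + 1.86 = 4.86; true-score variance = 2.03 + 1.86 = 3.89; composite reliability = 0.8004.
Mean component reliability = 0.6767.
Difference = 0.8004 − 0.6767 = 0.124.

0.124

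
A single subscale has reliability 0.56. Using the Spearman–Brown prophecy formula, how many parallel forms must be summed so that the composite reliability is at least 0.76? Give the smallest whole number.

k ≥ ρ*(1−ρ₁)/(ρ₁(1−ρ*)) = 0.76·0.44 / (0.56·0.24) = 2.488.
Smallest integer k = 3.

3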